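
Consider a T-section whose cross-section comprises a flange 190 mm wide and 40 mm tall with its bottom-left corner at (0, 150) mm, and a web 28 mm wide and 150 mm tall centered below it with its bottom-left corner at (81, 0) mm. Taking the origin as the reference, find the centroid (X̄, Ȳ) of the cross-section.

web: A = 28 × 150 = 4200.00, centroid at (95.00, 75.00).
flange: A = 190 × 40 = 7600.00, centroid at (95.00, 170.00).
ΣA = 11800.00 mm²
ΣAX̄ = (4200.00)(95.00) + (7600.00)(95.00) = 1121000.00 mm³
ΣAȲ = (4200.00)(75.00) + (7600.00)(170.00) = 1607000.00 mm³
X̄ = 1121000.00 / 11800.00 = 95.00 mm
Ȳ = 1607000.00 / 11800.00 = 136.19 mm

X̄ = 95.00 mm, Ȳ = 136.19 mm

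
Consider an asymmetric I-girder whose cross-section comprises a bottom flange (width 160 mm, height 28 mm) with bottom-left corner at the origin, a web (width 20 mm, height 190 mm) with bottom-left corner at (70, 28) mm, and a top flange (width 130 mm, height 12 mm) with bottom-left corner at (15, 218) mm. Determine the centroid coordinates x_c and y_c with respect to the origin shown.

x_c = 80.00 mm, y_c = 89.39 mm

bottom flange: A = 160 × 28 = 4480.00, centroid at (80.00, 14.00).
web: A = 20 × 190 = 3800.00, centroid at (80.00, 123.00).
top flange: A = 130 × 12 = 1560.00, centroid at (80.00, 224.00).
ΣA = 9840.00 mm²
ΣAx_c = (4480.00)(80.00) + (3800.00)(80.00) + (1560.00)(80.00) = 787200.00 mm³
ΣAy_c = (4480.00)(14.00) + (3800.00)(123.00) + (1560.00)(224.00) = 879560.00 mm³
x_c = 787200.00 / 9840.00 = 80.00 mm
y_c = 879560.00 / 9840.00 = 89.39 mm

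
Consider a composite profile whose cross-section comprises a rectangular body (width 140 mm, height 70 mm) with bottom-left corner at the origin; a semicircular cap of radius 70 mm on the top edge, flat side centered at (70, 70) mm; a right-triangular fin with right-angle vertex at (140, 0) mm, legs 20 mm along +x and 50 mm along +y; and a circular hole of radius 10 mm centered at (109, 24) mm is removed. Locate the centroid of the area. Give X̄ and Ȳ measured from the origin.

rectangular body: A = 140 × 70 = 9800.00, centroid at (70.00, 35.00).
semicircular top: A = ½π·70² = 7696.90, centroid at (70.00, 99.71).
triangular fin: A = ½·20·50 = 500.00, centroid at (146.67, 16.67).
hole: A = −π·10² = -314.16, centroid at (109.00, 24.00).
ΣA = 17682.74 mm², ΣAX̄ = 1263873.11 mm³, ΣAȲ = 1111243.32 mm³.
X̄ = 1263873.11/17682.74 = 71.47 mm; Ȳ = 1111243.32/17682.74 = 62.84 mm.

X̄ = 71.47 mm, Ȳ = 62.84 mm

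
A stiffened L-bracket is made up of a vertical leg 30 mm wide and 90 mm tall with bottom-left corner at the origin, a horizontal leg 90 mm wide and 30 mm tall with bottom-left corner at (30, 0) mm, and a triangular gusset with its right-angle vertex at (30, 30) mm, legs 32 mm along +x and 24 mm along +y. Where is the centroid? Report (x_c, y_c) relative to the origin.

vertical leg: A = 30 × 90 = 2700.00, centroid at (15.00, 45.00).
horizontal leg: A = 90 × 30 = 2700.00, centroid at (75.00, 15.00).
gusset: A = ½·32·24 = 384.00, centroid at (40.67, 38.00).
ΣA = 5784.00 mm², ΣAx_c = 258616.00 mm³, ΣAy_c = 176592.00 mm³.
x_c = 258616.00/5784.00 = 44.71 mm; y_c = 176592.00/5784.00 = 30.53 mm.

x_c = 44.71 mm, y_c = 30.53 mm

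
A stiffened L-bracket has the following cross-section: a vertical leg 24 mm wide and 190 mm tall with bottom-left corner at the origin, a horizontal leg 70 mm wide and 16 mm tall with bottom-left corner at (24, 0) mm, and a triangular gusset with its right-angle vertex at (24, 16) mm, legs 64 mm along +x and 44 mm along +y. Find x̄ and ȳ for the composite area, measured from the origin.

x̄ = 26.05 mm, ȳ = 68.47 mm

vertical leg: A = 24 × 190 = 4560.00, centroid at (12.00, 95.00).
horizontal leg: A = 70 × 16 = 1120.00, centroid at (59.00, 8.00).
gusset: A = ½·64·44 = 1408.00, centroid at (45.33, 30.67).
ΣA = 7088.00 mm²
ΣAx̄ = (4560.00)(12.00) + (1120.00)(59.00) + (1408.00)(45.33) = 184629.33 mm³
ΣAȳ = (4560.00)(95.00) + (1120.00)(8.00) + (1408.00)(30.67) = 485338.67 mm³
x̄ = 184629.33 / 7088.00 = 26.05 mm
ȳ = 485338.67 / 7088.00 = 68.47 mm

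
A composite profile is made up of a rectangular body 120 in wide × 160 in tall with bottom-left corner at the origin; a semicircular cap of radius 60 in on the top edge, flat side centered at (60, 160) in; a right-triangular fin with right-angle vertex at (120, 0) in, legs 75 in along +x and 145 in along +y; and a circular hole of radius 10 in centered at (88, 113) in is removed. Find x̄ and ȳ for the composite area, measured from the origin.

x̄ = 75.12 in, ȳ = 93.80 in

rectangular body: A = 120 × 160 = 19200.00, centroid at (60.00, 80.00).
semicircular top: A = ½π·60² = 5654.87, centroid at (60.00, 185.46).
triangular fin: A = ½·75·145 = 5437.50, centroid at (145.00, 48.33).
hole: A = −π·10² = -314.16, centroid at (88.00, 113.00).
ΣA = 29978.21 in², ΣAx̄ = 2252083.49 in³, ΣAȳ = 2812091.19 in³.
x̄ = 2252083.49/29978.21 = 75.12 in; ȳ = 2812091.19/29978.21 = 93.80 in.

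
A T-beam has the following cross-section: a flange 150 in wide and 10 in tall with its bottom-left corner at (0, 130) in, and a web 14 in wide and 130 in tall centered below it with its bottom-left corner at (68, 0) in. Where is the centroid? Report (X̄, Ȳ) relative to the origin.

X̄ = 75.00 in, Ȳ = 96.63 in

web: A = 14 × 130 = 1820.00, centroid at (75.00, 65.00).
flange: A = 150 × 10 = 1500.00, centroid at (75.00, 135.00).
ΣA = 3320.00 in², ΣAX̄ = 249000.00 in³, ΣAȲ = 320800.00 in³.
X̄ = 249000.00/3320.00 = 75.00 in; Ȳ = 320800.00/3320.00 = 96.63 in.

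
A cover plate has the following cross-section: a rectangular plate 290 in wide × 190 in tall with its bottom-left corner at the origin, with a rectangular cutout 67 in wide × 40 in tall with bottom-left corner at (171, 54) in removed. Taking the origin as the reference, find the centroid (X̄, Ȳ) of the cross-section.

Part | A | x̄ᵢ | ȳᵢ | A·x̄ᵢ | A·ȳᵢ
plate | 55100.00 | 145.00 | 95.00 | 7989500.00 | 5234500.00
hole | -2680.00 | 204.50 | 74.00 | -548060.00 | -198320.00
Σ | 52420.00 |  |  | 7441440.00 | 5036180.00
X̄ = 7441440.00 / 52420.00 = 141.96 in
Ȳ = 5036180.00 / 52420.00 = 96.07 in

X̄ = 141.96 in, Ȳ = 96.07 in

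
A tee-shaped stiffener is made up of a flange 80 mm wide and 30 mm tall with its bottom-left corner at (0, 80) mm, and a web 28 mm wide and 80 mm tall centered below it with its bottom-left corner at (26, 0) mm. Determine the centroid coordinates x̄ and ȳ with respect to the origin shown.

web: A = 28 × 80 = 2240.00, centroid at (40.00, 40.00).
flange: A = 80 × 30 = 2400.00, centroid at (40.00, 95.00).
ΣA = 4640.00 mm², ΣAx̄ = 185600.00 mm³, ΣAȳ = 317600.00 mm³.
x̄ = 185600.00/4640.00 = 40.00 mm; ȳ = 317600.00/4640.00 = 68.45 mm.

x̄ = 40.00 mm, ȳ = 68.45 mm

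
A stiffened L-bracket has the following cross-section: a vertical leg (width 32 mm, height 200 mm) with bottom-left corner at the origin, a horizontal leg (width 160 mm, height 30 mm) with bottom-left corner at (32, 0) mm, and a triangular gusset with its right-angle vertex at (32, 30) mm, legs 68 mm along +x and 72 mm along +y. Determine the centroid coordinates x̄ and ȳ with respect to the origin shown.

vertical leg: A = 32 × 200 = 6400.00, centroid at (16.00, 100.00).
horizontal leg: A = 160 × 30 = 4800.00, centroid at (112.00, 15.00).
gusset: A = ½·68·72 = 2448.00, centroid at (54.67, 54.00).
ΣA = 13648.00 mm², ΣAx̄ = 773824.00 mm³, ΣAȳ = 844192.00 mm³.
x̄ = 773824.00/13648.00 = 56.70 mm; ȳ = 844192.00/13648.00 = 61.85 mm.

x̄ = 56.70 mm, ȳ = 61.85 mm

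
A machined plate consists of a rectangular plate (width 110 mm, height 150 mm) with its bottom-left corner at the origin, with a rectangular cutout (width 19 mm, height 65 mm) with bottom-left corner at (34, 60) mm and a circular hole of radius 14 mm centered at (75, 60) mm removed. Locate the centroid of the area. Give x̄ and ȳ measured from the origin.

Part | A | x̄ᵢ | ȳᵢ | A·x̄ᵢ | A·ȳᵢ
plate | 16500.00 | 55.00 | 75.00 | 907500.00 | 1237500.00
hole 1 | -1235.00 | 43.50 | 92.50 | -53722.50 | -114237.50
hole 2 | -615.75 | 75.00 | 60.00 | -46181.41 | -36945.13
Σ | 14649.25 |  |  | 807596.09 | 1086317.37
x̄ = 807596.09 / 14649.25 = 55.13 mm
ȳ = 1086317.37 / 14649.25 = 74.16 mm

x̄ = 55.13 mm, ȳ = 74.16 mm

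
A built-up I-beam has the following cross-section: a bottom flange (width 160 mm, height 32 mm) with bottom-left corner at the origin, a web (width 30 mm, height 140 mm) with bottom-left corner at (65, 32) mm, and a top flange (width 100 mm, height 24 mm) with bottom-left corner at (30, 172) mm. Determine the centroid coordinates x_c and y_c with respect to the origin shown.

x_c = 80.00 mm, y_c = 81.22 mm

bottom flange: A = 160 × 32 = 5120.00, centroid at (80.00, 16.00).
web: A = 30 × 140 = 4200.00, centroid at (80.00, 102.00).
top flange: A = 100 × 24 = 2400.00, centroid at (80.00, 184.00).
ΣA = 11720.00 mm², ΣAx_c = 937600.00 mm³, ΣAy_c = 951920.00 mm³.
x_c = 937600.00/11720.00 = 80.00 mm; y_c = 951920.00/11720.00 = 81.22 mm.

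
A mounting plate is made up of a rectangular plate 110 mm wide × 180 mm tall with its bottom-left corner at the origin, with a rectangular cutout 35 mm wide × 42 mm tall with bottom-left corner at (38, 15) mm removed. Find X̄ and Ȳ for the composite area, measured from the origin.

X̄ = 54.96 mm, Ȳ = 94.33 mm

plate: A = 110 × 180 = 19800.00, centroid at (55.00, 90.00).
hole: A = −(35 × 42) = -1470.00, centroid at (55.50, 36.00).
ΣA = 18330.00 mm²
ΣAX̄ = (19800.00)(55.00) + (-1470.00)(55.50) = 1007415.00 mm³
ΣAȲ = (19800.00)(90.00) + (-1470.00)(36.00) = 1729080.00 mm³
X̄ = 1007415.00 / 18330.00 = 54.96 mm
Ȳ = 1729080.00 / 18330.00 = 94.33 mm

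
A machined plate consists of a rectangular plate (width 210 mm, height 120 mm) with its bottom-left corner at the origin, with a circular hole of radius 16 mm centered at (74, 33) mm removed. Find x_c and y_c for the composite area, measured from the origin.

x_c = 106.02 mm, y_c = 60.89 mm

plate: A = 210 × 120 = 25200.00, centroid at (105.00, 60.00).
hole: A = −π·16² = -804.25, centroid at (74.00, 33.00).
ΣA = 24395.75 mm²
ΣAx_c = (25200.00)(105.00) + (-804.25)(74.00) = 2586485.67 mm³
ΣAy_c = (25200.00)(60.00) + (-804.25)(33.00) = 1485459.83 mm³
x_c = 2586485.67 / 24395.75 = 106.02 mm
y_c = 1485459.83 / 24395.75 = 60.89 mm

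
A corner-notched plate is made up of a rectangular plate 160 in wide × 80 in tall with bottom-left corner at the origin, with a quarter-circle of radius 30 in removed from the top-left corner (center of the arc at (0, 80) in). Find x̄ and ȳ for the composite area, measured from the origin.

plate: A = 160 × 80 = 12800.00, centroid at (80.00, 40.00).
removed quarter-circle: A = −¼π·30² = -706.86, centroid at (12.73, 67.27).
ΣA = 12093.14 in²
ΣAx̄ = (12800.00)(80.00) + (-706.86)(12.73) = 1015000.00 in³
ΣAȳ = (12800.00)(40.00) + (-706.86)(67.27) = 464451.33 in³
x̄ = 1015000.00 / 12093.14 = 83.93 in
ȳ = 464451.33 / 12093.14 = 38.41 in

x̄ = 83.93 in, ȳ = 38.41 in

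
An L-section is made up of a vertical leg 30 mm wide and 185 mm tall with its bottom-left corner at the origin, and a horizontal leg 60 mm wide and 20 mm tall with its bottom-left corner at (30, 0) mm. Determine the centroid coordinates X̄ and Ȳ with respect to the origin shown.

Part | A | x̄ᵢ | ȳᵢ | A·x̄ᵢ | A·ȳᵢ
vertical leg | 5550.00 | 15.00 | 92.50 | 83250.00 | 513375.00
horizontal leg | 1200.00 | 60.00 | 10.00 | 72000.00 | 12000.00
Σ | 6750.00 |  |  | 155250.00 | 525375.00
X̄ = 155250.00 / 6750.00 = 23.00 mm
Ȳ = 525375.00 / 6750.00 = 77.83 mm

X̄ = 23.00 mm, Ȳ = 77.83 mm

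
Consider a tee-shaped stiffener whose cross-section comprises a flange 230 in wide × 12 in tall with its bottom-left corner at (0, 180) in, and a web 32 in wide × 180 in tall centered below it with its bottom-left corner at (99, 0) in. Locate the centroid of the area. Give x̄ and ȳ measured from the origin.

web: A = 32 × 180 = 5760.00, centroid at (115.00, 90.00).
flange: A = 230 × 12 = 2760.00, centroid at (115.00, 186.00).
ΣA = 8520.00 in², ΣAx̄ = 979800.00 in³, ΣAȳ = 1031760.00 in³.
x̄ = 979800.00/8520.00 = 115.00 in; ȳ = 1031760.00/8520.00 = 121.10 in.

x̄ = 115.00 in, ȳ = 121.10 in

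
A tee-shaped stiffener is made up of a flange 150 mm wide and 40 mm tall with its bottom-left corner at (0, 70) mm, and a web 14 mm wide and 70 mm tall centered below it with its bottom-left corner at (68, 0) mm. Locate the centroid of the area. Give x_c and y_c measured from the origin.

Part | A | x̄ᵢ | ȳᵢ | A·x̄ᵢ | A·ȳᵢ
web | 980.00 | 75.00 | 35.00 | 73500.00 | 34300.00
flange | 6000.00 | 75.00 | 90.00 | 450000.00 | 540000.00
Σ | 6980.00 |  |  | 523500.00 | 574300.00
x_c = 523500.00 / 6980.00 = 75.00 mm
y_c = 574300.00 / 6980.00 = 82.28 mm

x_c = 75.00 mm, y_c = 82.28 mm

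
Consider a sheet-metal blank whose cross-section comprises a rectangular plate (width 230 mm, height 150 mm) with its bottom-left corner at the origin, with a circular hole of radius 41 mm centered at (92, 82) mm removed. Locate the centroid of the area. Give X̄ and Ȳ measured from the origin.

X̄ = 119.16 mm, Ȳ = 73.73 mm

plate: A = 230 × 150 = 34500.00, centroid at (115.00, 75.00).
hole: A = −π·41² = -5281.02, centroid at (92.00, 82.00).
ΣA = 29218.98 mm²
ΣAX̄ = (34500.00)(115.00) + (-5281.02)(92.00) = 3481646.41 mm³
ΣAȲ = (34500.00)(75.00) + (-5281.02)(82.00) = 2154456.59 mm³
X̄ = 3481646.41 / 29218.98 = 119.16 mm
Ȳ = 2154456.59 / 29218.98 = 73.73 mm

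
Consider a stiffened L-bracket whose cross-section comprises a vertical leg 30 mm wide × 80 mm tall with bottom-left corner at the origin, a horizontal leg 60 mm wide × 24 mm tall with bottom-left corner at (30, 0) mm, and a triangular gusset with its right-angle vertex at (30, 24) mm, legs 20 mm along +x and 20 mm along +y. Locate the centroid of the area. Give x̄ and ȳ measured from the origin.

x̄ = 32.11 mm, ȳ = 29.56 mm

vertical leg: A = 30 × 80 = 2400.00, centroid at (15.00, 40.00).
horizontal leg: A = 60 × 24 = 1440.00, centroid at (60.00, 12.00).
gusset: A = ½·20·20 = 200.00, centroid at (36.67, 30.67).
ΣA = 4040.00 mm²
ΣAx̄ = (2400.00)(15.00) + (1440.00)(60.00) + (200.00)(36.67) = 129733.33 mm³
ΣAȳ = (2400.00)(40.00) + (1440.00)(12.00) + (200.00)(30.67) = 119413.33 mm³
x̄ = 129733.33 / 4040.00 = 32.11 mm
ȳ = 119413.33 / 4040.00 = 29.56 mm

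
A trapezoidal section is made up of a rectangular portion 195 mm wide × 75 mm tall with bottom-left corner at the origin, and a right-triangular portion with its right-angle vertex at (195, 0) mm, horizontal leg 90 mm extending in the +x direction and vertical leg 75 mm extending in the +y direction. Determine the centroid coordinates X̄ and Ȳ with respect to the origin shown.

Part | A | x̄ᵢ | ȳᵢ | A·x̄ᵢ | A·ȳᵢ
rectangular portion | 14625.00 | 97.50 | 37.50 | 1425937.50 | 548437.50
triangular portion | 3375.00 | 225.00 | 25.00 | 759375.00 | 84375.00
Σ | 18000.00 |  |  | 2185312.50 | 632812.50
X̄ = 2185312.50 / 18000.00 = 121.41 mm
Ȳ = 632812.50 / 18000.00 = 35.16 mm

X̄ = 121.41 mm, Ȳ = 35.16 mm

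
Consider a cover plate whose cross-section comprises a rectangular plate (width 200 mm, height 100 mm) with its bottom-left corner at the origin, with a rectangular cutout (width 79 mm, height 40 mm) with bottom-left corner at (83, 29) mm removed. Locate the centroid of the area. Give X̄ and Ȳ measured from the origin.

plate: A = 200 × 100 = 20000.00, centroid at (100.00, 50.00).
hole: A = −(79 × 40) = -3160.00, centroid at (122.50, 49.00).
ΣA = 16840.00 mm², ΣAX̄ = 1612900.00 mm³, ΣAȲ = 845160.00 mm³.
X̄ = 1612900.00/16840.00 = 95.78 mm; Ȳ = 845160.00/16840.00 = 50.19 mm.

X̄ = 95.78 mm, Ȳ = 50.19 mm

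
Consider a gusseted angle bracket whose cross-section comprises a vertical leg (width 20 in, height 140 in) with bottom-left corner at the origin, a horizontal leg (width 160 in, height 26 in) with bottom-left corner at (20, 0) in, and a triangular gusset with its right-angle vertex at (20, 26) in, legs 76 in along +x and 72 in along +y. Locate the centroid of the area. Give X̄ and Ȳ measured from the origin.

X̄ = 58.58 in, Ȳ = 39.90 in

vertical leg: A = 20 × 140 = 2800.00, centroid at (10.00, 70.00).
horizontal leg: A = 160 × 26 = 4160.00, centroid at (100.00, 13.00).
gusset: A = ½·76·72 = 2736.00, centroid at (45.33, 50.00).
ΣA = 9696.00 in², ΣAX̄ = 568032.00 in³, ΣAȲ = 386880.00 in³.
X̄ = 568032.00/9696.00 = 58.58 in; Ȳ = 386880.00/9696.00 = 39.90 in.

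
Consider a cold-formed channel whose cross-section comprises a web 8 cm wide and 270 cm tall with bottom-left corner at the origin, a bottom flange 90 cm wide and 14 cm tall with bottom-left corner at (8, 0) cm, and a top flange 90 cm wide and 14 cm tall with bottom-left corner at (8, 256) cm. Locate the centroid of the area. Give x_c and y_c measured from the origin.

web: A = 8 × 270 = 2160.00, centroid at (4.00, 135.00).
bottom flange: A = 90 × 14 = 1260.00, centroid at (53.00, 7.00).
top flange: A = 90 × 14 = 1260.00, centroid at (53.00, 263.00).
ΣA = 4680.00 cm², ΣAx_c = 142200.00 cm³, ΣAy_c = 631800.00 cm³.
x_c = 142200.00/4680.00 = 30.38 cm; y_c = 631800.00/4680.00 = 135.00 cm.

x_c = 30.38 cm, y_c = 135.00 cm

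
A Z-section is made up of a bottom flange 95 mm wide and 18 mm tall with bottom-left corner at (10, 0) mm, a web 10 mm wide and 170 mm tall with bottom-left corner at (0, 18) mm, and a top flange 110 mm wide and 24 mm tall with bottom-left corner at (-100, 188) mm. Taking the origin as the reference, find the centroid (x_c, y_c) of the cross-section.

Part | A | x̄ᵢ | ȳᵢ | A·x̄ᵢ | A·ȳᵢ
bottom flange | 1710.00 | 57.50 | 9.00 | 98325.00 | 15390.00
web | 1700.00 | 5.00 | 103.00 | 8500.00 | 175100.00
top flange | 2640.00 | -45.00 | 200.00 | -118800.00 | 528000.00
Σ | 6050.00 |  |  | -11975.00 | 718490.00
x_c = -11975.00 / 6050.00 = -1.98 mm
y_c = 718490.00 / 6050.00 = 118.76 mm

x_c = -1.98 mm, y_c = 118.76 mm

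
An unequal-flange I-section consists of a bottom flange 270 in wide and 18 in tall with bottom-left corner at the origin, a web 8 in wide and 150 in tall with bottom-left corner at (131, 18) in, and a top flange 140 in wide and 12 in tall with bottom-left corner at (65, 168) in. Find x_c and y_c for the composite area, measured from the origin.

bottom flange: A = 270 × 18 = 4860.00, centroid at (135.00, 9.00).
web: A = 8 × 150 = 1200.00, centroid at (135.00, 93.00).
top flange: A = 140 × 12 = 1680.00, centroid at (135.00, 174.00).
ΣA = 7740.00 in², ΣAx_c = 1044900.00 in³, ΣAy_c = 447660.00 in³.
x_c = 1044900.00/7740.00 = 135.00 in; y_c = 447660.00/7740.00 = 57.84 in.

x_c = 135.00 in, y_c = 57.84 in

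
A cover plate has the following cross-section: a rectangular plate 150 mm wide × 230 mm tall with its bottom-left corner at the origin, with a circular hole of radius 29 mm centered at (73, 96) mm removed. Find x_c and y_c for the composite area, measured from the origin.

x_c = 75.17 mm, y_c = 116.58 mm

plate: A = 150 × 230 = 34500.00, centroid at (75.00, 115.00).
hole: A = −π·29² = -2642.08, centroid at (73.00, 96.00).
ΣA = 31857.92 mm², ΣAx_c = 2394628.20 mm³, ΣAy_c = 3713860.38 mm³.
x_c = 2394628.20/31857.92 = 75.17 mm; y_c = 3713860.38/31857.92 = 116.58 mm.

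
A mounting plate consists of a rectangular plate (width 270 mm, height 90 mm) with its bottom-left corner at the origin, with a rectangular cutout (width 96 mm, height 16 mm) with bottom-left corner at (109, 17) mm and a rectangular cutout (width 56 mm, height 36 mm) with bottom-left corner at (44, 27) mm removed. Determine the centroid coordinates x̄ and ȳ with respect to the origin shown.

Part | A | x̄ᵢ | ȳᵢ | A·x̄ᵢ | A·ȳᵢ
plate | 24300.00 | 135.00 | 45.00 | 3280500.00 | 1093500.00
hole 1 | -1536.00 | 157.00 | 25.00 | -241152.00 | -38400.00
hole 2 | -2016.00 | 72.00 | 45.00 | -145152.00 | -90720.00
Σ | 20748.00 |  |  | 2894196.00 | 964380.00
x̄ = 2894196.00 / 20748.00 = 139.49 mm
ȳ = 964380.00 / 20748.00 = 46.48 mm

x̄ = 139.49 mm, ȳ = 46.48 mm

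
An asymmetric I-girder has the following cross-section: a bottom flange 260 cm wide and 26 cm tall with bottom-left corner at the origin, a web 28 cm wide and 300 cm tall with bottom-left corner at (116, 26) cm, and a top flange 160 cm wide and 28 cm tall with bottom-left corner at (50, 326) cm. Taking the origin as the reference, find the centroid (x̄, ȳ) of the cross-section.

bottom flange: A = 260 × 26 = 6760.00, centroid at (130.00, 13.00).
web: A = 28 × 300 = 8400.00, centroid at (130.00, 176.00).
top flange: A = 160 × 28 = 4480.00, centroid at (130.00, 340.00).
ΣA = 19640.00 cm²
ΣAx̄ = (6760.00)(130.00) + (8400.00)(130.00) + (4480.00)(130.00) = 2553200.00 cm³
ΣAȳ = (6760.00)(13.00) + (8400.00)(176.00) + (4480.00)(340.00) = 3089480.00 cm³
x̄ = 2553200.00 / 19640.00 = 130.00 cm
ȳ = 3089480.00 / 19640.00 = 157.31 cm

x̄ = 130.00 cm, ȳ = 157.31 cm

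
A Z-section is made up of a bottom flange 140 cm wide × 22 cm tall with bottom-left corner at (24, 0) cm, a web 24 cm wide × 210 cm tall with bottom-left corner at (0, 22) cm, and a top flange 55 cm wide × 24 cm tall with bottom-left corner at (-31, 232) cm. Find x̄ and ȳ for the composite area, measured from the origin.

bottom flange: A = 140 × 22 = 3080.00, centroid at (94.00, 11.00).
web: A = 24 × 210 = 5040.00, centroid at (12.00, 127.00).
top flange: A = 55 × 24 = 1320.00, centroid at (-3.50, 244.00).
ΣA = 9440.00 cm²
ΣAx̄ = (3080.00)(94.00) + (5040.00)(12.00) + (1320.00)(-3.50) = 345380.00 cm³
ΣAȳ = (3080.00)(11.00) + (5040.00)(127.00) + (1320.00)(244.00) = 996040.00 cm³
x̄ = 345380.00 / 9440.00 = 36.59 cm
ȳ = 996040.00 / 9440.00 = 105.51 cm

x̄ = 36.59 cm, ȳ = 105.51 cm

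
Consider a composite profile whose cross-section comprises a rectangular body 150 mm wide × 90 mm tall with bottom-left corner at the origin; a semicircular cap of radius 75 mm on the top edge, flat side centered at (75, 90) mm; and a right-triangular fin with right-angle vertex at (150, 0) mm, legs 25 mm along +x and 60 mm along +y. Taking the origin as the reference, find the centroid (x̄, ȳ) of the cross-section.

x̄ = 77.71 mm, ȳ = 73.59 mm

Part | A | x̄ᵢ | ȳᵢ | A·x̄ᵢ | A·ȳᵢ
rectangular body | 13500.00 | 75.00 | 45.00 | 1012500.00 | 607500.00
semicircular top | 8835.73 | 75.00 | 121.83 | 662679.70 | 1076465.64
triangular fin | 750.00 | 158.33 | 20.00 | 118750.00 | 15000.00
Σ | 23085.73 |  |  | 1793929.70 | 1698965.64
x̄ = 1793929.70 / 23085.73 = 77.71 mm
ȳ = 1698965.64 / 23085.73 = 73.59 mm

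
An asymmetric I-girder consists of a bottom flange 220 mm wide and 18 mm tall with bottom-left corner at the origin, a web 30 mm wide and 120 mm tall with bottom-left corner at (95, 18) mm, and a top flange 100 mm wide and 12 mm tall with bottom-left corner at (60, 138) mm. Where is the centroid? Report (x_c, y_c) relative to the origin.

Part | A | x̄ᵢ | ȳᵢ | A·x̄ᵢ | A·ȳᵢ
bottom flange | 3960.00 | 110.00 | 9.00 | 435600.00 | 35640.00
web | 3600.00 | 110.00 | 78.00 | 396000.00 | 280800.00
top flange | 1200.00 | 110.00 | 144.00 | 132000.00 | 172800.00
Σ | 8760.00 |  |  | 963600.00 | 489240.00
x_c = 963600.00 / 8760.00 = 110.00 mm
y_c = 489240.00 / 8760.00 = 55.85 mm

x_c = 110.00 mm, y_c = 55.85 mm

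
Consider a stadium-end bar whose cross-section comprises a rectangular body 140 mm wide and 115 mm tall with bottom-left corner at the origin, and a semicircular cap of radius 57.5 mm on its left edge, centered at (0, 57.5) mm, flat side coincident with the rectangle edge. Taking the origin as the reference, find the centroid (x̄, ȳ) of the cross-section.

Part | A | x̄ᵢ | ȳᵢ | A·x̄ᵢ | A·ȳᵢ
rectangular body | 16100.00 | 70.00 | 57.50 | 1127000.00 | 925750.00
semicircular end | 5193.45 | -24.40 | 57.50 | -126739.58 | 298623.11
Σ | 21293.45 |  |  | 1000260.42 | 1224373.11
x̄ = 1000260.42 / 21293.45 = 46.98 mm
ȳ = 1224373.11 / 21293.45 = 57.50 mm

x̄ = 46.98 mm, ȳ = 57.50 mm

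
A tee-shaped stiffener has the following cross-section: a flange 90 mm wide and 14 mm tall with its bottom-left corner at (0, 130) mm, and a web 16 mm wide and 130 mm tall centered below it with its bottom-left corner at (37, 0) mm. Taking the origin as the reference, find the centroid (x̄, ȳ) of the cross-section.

x̄ = 45.00 mm, ȳ = 92.16 mm

web: A = 16 × 130 = 2080.00, centroid at (45.00, 65.00).
flange: A = 90 × 14 = 1260.00, centroid at (45.00, 137.00).
ΣA = 3340.00 mm²
ΣAx̄ = (2080.00)(45.00) + (1260.00)(45.00) = 150300.00 mm³
ΣAȳ = (2080.00)(65.00) + (1260.00)(137.00) = 307820.00 mm³
x̄ = 150300.00 / 3340.00 = 45.00 mm
ȳ = 307820.00 / 3340.00 = 92.16 mm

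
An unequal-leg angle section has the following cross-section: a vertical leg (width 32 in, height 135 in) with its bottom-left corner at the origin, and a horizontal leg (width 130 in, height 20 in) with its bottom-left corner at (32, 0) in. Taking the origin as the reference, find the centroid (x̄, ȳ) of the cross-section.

x̄ = 46.43 in, ȳ = 45.90 in

vertical leg: A = 32 × 135 = 4320.00, centroid at (16.00, 67.50).
horizontal leg: A = 130 × 20 = 2600.00, centroid at (97.00, 10.00).
ΣA = 6920.00 in²
ΣAx̄ = (4320.00)(16.00) + (2600.00)(97.00) = 321320.00 in³
ΣAȳ = (4320.00)(67.50) + (2600.00)(10.00) = 317600.00 in³
x̄ = 321320.00 / 6920.00 = 46.43 in
ȳ = 317600.00 / 6920.00 = 45.90 in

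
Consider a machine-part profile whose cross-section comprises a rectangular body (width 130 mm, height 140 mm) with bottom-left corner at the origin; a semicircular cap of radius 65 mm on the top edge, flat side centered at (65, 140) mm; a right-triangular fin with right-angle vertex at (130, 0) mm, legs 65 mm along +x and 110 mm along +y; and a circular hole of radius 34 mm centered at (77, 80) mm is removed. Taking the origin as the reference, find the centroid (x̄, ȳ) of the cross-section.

Part | A | x̄ᵢ | ȳᵢ | A·x̄ᵢ | A·ȳᵢ
rectangular body | 18200.00 | 65.00 | 70.00 | 1183000.00 | 1274000.00
semicircular top | 6636.61 | 65.00 | 167.59 | 431379.94 | 1112209.36
triangular fin | 3575.00 | 151.67 | 36.67 | 542208.33 | 131083.33
hole | -3631.68 | 77.00 | 80.00 | -279639.45 | -290534.49
Σ | 24779.93 |  |  | 1876948.83 | 2226758.21
x̄ = 1876948.83 / 24779.93 = 75.74 mm
ȳ = 2226758.21 / 24779.93 = 89.86 mm

x̄ = 75.74 mm, ȳ = 89.86 mm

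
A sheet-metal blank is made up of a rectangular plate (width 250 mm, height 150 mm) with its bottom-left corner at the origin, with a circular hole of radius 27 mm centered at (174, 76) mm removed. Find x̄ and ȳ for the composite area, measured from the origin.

plate: A = 250 × 150 = 37500.00, centroid at (125.00, 75.00).
hole: A = −π·27² = -2290.22, centroid at (174.00, 76.00).
ΣA = 35209.78 mm²
ΣAx̄ = (37500.00)(125.00) + (-2290.22)(174.00) = 4289001.54 mm³
ΣAȳ = (37500.00)(75.00) + (-2290.22)(76.00) = 2638443.20 mm³
x̄ = 4289001.54 / 35209.78 = 121.81 mm
ȳ = 2638443.20 / 35209.78 = 74.93 mm

x̄ = 121.81 mm, ȳ = 74.93 mm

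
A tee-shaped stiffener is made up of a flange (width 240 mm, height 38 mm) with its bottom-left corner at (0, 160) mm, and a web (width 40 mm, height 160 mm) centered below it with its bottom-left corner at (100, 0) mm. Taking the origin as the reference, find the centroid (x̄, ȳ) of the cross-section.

web: A = 40 × 160 = 6400.00, centroid at (120.00, 80.00).
flange: A = 240 × 38 = 9120.00, centroid at (120.00, 179.00).
ΣA = 15520.00 mm²
ΣAx̄ = (6400.00)(120.00) + (9120.00)(120.00) = 1862400.00 mm³
ΣAȳ = (6400.00)(80.00) + (9120.00)(179.00) = 2144480.00 mm³
x̄ = 1862400.00 / 15520.00 = 120.00 mm
ȳ = 2144480.00 / 15520.00 = 138.18 mm

x̄ = 120.00 mm, ȳ = 138.18 mm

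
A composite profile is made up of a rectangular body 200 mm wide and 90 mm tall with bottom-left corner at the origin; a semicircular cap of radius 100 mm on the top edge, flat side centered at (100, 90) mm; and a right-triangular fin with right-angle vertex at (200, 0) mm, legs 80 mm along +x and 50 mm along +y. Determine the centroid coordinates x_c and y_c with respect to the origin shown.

rectangular body: A = 200 × 90 = 18000.00, centroid at (100.00, 45.00).
semicircular top: A = ½π·100² = 15707.96, centroid at (100.00, 132.44).
triangular fin: A = ½·80·50 = 2000.00, centroid at (226.67, 16.67).
ΣA = 35707.96 mm²
ΣAx_c = (18000.00)(100.00) + (15707.96)(100.00) + (2000.00)(226.67) = 3824129.66 mm³
ΣAy_c = (18000.00)(45.00) + (15707.96)(132.44) + (2000.00)(16.67) = 2923716.69 mm³
x_c = 3824129.66 / 35707.96 = 107.09 mm
y_c = 2923716.69 / 35707.96 = 81.88 mm

x_c = 107.09 mm, y_c = 81.88 mm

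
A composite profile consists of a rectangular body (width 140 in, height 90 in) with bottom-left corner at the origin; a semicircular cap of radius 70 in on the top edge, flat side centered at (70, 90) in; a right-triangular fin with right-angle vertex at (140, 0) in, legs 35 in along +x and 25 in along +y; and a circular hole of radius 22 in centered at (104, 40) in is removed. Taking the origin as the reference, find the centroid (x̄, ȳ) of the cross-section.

x̄ = 69.17 in, ȳ = 74.49 in

Part | A | x̄ᵢ | ȳᵢ | A·x̄ᵢ | A·ȳᵢ
rectangular body | 12600.00 | 70.00 | 45.00 | 882000.00 | 567000.00
semicircular top | 7696.90 | 70.00 | 119.71 | 538783.14 | 921387.85
triangular fin | 437.50 | 151.67 | 8.33 | 66354.17 | 3645.83
hole | -1520.53 | 104.00 | 40.00 | -158135.21 | -60821.23
Σ | 19213.87 |  |  | 1329002.10 | 1431212.45
x̄ = 1329002.10 / 19213.87 = 69.17 in
ȳ = 1431212.45 / 19213.87 = 74.49 in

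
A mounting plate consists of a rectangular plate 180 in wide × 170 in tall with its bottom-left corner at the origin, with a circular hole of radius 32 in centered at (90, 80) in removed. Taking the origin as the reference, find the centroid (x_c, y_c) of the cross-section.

plate: A = 180 × 170 = 30600.00, centroid at (90.00, 85.00).
hole: A = −π·32² = -3216.99, centroid at (90.00, 80.00).
ΣA = 27383.01 in²
ΣAx_c = (30600.00)(90.00) + (-3216.99)(90.00) = 2464470.82 in³
ΣAy_c = (30600.00)(85.00) + (-3216.99)(80.00) = 2343640.73 in³
x_c = 2464470.82 / 27383.01 = 90.00 in
y_c = 2343640.73 / 27383.01 = 85.59 in

x_c = 90.00 in, y_c = 85.59 in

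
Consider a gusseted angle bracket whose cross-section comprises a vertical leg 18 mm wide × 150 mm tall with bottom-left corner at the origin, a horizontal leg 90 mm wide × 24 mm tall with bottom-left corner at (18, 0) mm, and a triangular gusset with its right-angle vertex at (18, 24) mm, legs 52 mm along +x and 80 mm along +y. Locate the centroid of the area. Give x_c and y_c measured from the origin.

x_c = 33.70 mm, y_c = 48.10 mm

Part | A | x̄ᵢ | ȳᵢ | A·x̄ᵢ | A·ȳᵢ
vertical leg | 2700.00 | 9.00 | 75.00 | 24300.00 | 202500.00
horizontal leg | 2160.00 | 63.00 | 12.00 | 136080.00 | 25920.00
gusset | 2080.00 | 35.33 | 50.67 | 73493.33 | 105386.67
Σ | 6940.00 |  |  | 233873.33 | 333806.67
x_c = 233873.33 / 6940.00 = 33.70 mm
y_c = 333806.67 / 6940.00 = 48.10 mm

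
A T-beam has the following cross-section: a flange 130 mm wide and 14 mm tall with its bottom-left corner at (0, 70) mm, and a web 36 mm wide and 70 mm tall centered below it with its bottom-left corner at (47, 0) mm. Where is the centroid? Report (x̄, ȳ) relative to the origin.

Part | A | x̄ᵢ | ȳᵢ | A·x̄ᵢ | A·ȳᵢ
web | 2520.00 | 65.00 | 35.00 | 163800.00 | 88200.00
flange | 1820.00 | 65.00 | 77.00 | 118300.00 | 140140.00
Σ | 4340.00 |  |  | 282100.00 | 228340.00
x̄ = 282100.00 / 4340.00 = 65.00 mm
ȳ = 228340.00 / 4340.00 = 52.61 mm

x̄ = 65.00 mm, ȳ = 52.61 mm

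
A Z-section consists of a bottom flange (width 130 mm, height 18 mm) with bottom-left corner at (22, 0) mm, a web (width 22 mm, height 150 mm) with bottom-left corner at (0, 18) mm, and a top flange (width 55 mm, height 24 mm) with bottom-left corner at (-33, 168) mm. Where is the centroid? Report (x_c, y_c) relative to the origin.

bottom flange: A = 130 × 18 = 2340.00, centroid at (87.00, 9.00).
web: A = 22 × 150 = 3300.00, centroid at (11.00, 93.00).
top flange: A = 55 × 24 = 1320.00, centroid at (-5.50, 180.00).
ΣA = 6960.00 mm², ΣAx_c = 232620.00 mm³, ΣAy_c = 565560.00 mm³.
x_c = 232620.00/6960.00 = 33.42 mm; y_c = 565560.00/6960.00 = 81.26 mm.

x_c = 33.42 mm, y_c = 81.26 mm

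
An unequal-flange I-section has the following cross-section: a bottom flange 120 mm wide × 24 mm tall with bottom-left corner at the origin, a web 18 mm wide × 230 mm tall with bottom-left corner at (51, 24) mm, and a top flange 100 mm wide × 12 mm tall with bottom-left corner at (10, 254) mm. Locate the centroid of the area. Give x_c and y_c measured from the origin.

bottom flange: A = 120 × 24 = 2880.00, centroid at (60.00, 12.00).
web: A = 18 × 230 = 4140.00, centroid at (60.00, 139.00).
top flange: A = 100 × 12 = 1200.00, centroid at (60.00, 260.00).
ΣA = 8220.00 mm², ΣAx_c = 493200.00 mm³, ΣAy_c = 922020.00 mm³.
x_c = 493200.00/8220.00 = 60.00 mm; y_c = 922020.00/8220.00 = 112.17 mm.

x_c = 60.00 mm, y_c = 112.17 mm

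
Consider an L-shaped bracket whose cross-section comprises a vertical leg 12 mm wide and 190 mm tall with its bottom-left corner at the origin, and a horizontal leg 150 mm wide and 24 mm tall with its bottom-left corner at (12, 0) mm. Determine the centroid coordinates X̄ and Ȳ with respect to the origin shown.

X̄ = 55.59 mm, Ȳ = 44.18 mm

vertical leg: A = 12 × 190 = 2280.00, centroid at (6.00, 95.00).
horizontal leg: A = 150 × 24 = 3600.00, centroid at (87.00, 12.00).
ΣA = 5880.00 mm², ΣAX̄ = 326880.00 mm³, ΣAȲ = 259800.00 mm³.
X̄ = 326880.00/5880.00 = 55.59 mm; Ȳ = 259800.00/5880.00 = 44.18 mm.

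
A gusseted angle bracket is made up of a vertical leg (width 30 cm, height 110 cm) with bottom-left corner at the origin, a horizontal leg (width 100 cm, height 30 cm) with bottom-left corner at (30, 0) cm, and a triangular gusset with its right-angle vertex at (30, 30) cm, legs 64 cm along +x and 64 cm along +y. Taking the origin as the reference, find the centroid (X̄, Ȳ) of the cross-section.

Part | A | x̄ᵢ | ȳᵢ | A·x̄ᵢ | A·ȳᵢ
vertical leg | 3300.00 | 15.00 | 55.00 | 49500.00 | 181500.00
horizontal leg | 3000.00 | 80.00 | 15.00 | 240000.00 | 45000.00
gusset | 2048.00 | 51.33 | 51.33 | 105130.67 | 105130.67
Σ | 8348.00 |  |  | 394630.67 | 331630.67
X̄ = 394630.67 / 8348.00 = 47.27 cm
Ȳ = 331630.67 / 8348.00 = 39.73 cm

X̄ = 47.27 cm, Ȳ = 39.73 cm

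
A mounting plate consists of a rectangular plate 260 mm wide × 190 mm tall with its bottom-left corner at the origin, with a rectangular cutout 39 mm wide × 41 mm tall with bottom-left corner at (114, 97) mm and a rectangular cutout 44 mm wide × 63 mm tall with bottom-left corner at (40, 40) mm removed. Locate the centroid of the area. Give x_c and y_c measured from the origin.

plate: A = 260 × 190 = 49400.00, centroid at (130.00, 95.00).
hole 1: A = −(39 × 41) = -1599.00, centroid at (133.50, 117.50).
hole 2: A = −(44 × 63) = -2772.00, centroid at (62.00, 71.50).
ΣA = 45029.00 mm², ΣAx_c = 6036669.50 mm³, ΣAy_c = 4306919.50 mm³.
x_c = 6036669.50/45029.00 = 134.06 mm; y_c = 4306919.50/45029.00 = 95.65 mm.

x_c = 134.06 mm, y_c = 95.65 mm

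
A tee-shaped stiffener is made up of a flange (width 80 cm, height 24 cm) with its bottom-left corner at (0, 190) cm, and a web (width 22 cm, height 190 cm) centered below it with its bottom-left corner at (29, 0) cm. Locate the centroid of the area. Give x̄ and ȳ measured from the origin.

x̄ = 40.00 cm, ȳ = 128.68 cm

Part | A | x̄ᵢ | ȳᵢ | A·x̄ᵢ | A·ȳᵢ
web | 4180.00 | 40.00 | 95.00 | 167200.00 | 397100.00
flange | 1920.00 | 40.00 | 202.00 | 76800.00 | 387840.00
Σ | 6100.00 |  |  | 244000.00 | 784940.00
x̄ = 244000.00 / 6100.00 = 40.00 cm
ȳ = 784940.00 / 6100.00 = 128.68 cm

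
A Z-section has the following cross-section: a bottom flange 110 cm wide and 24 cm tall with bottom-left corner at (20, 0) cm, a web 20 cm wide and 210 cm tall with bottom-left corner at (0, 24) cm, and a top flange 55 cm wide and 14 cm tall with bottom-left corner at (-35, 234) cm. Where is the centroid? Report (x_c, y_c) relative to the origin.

bottom flange: A = 110 × 24 = 2640.00, centroid at (75.00, 12.00).
web: A = 20 × 210 = 4200.00, centroid at (10.00, 129.00).
top flange: A = 55 × 14 = 770.00, centroid at (-7.50, 241.00).
ΣA = 7610.00 cm²
ΣAx_c = (2640.00)(75.00) + (4200.00)(10.00) + (770.00)(-7.50) = 234225.00 cm³
ΣAy_c = (2640.00)(12.00) + (4200.00)(129.00) + (770.00)(241.00) = 759050.00 cm³
x_c = 234225.00 / 7610.00 = 30.78 cm
y_c = 759050.00 / 7610.00 = 99.74 cm

x_c = 30.78 cm, y_c = 99.74 cm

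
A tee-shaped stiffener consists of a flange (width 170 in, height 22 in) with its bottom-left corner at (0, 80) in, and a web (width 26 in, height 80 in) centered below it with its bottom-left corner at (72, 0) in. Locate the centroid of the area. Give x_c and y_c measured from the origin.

web: A = 26 × 80 = 2080.00, centroid at (85.00, 40.00).
flange: A = 170 × 22 = 3740.00, centroid at (85.00, 91.00).
ΣA = 5820.00 in²
ΣAx_c = (2080.00)(85.00) + (3740.00)(85.00) = 494700.00 in³
ΣAy_c = (2080.00)(40.00) + (3740.00)(91.00) = 423540.00 in³
x_c = 494700.00 / 5820.00 = 85.00 in
y_c = 423540.00 / 5820.00 = 72.77 in

x_c = 85.00 in, y_c = 72.77 in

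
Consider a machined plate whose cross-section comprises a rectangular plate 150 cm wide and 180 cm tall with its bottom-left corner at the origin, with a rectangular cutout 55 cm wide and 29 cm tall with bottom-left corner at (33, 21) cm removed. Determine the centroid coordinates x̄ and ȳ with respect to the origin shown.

plate: A = 150 × 180 = 27000.00, centroid at (75.00, 90.00).
hole: A = −(55 × 29) = -1595.00, centroid at (60.50, 35.50).
ΣA = 25405.00 cm², ΣAx̄ = 1928502.50 cm³, ΣAȳ = 2373377.50 cm³.
x̄ = 1928502.50/25405.00 = 75.91 cm; ȳ = 2373377.50/25405.00 = 93.42 cm.

x̄ = 75.91 cm, ȳ = 93.42 cm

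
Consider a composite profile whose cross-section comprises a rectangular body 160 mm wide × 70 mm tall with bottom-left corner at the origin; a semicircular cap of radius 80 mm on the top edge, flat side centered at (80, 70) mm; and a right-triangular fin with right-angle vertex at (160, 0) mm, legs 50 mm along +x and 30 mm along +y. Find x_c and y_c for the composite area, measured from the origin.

x_c = 83.29 mm, y_c = 65.65 mm

Part | A | x̄ᵢ | ȳᵢ | A·x̄ᵢ | A·ȳᵢ
rectangular body | 11200.00 | 80.00 | 35.00 | 896000.00 | 392000.00
semicircular top | 10053.10 | 80.00 | 103.95 | 804247.72 | 1045050.09
triangular fin | 750.00 | 176.67 | 10.00 | 132500.00 | 7500.00
Σ | 22003.10 |  |  | 1832747.72 | 1444550.09
x_c = 1832747.72 / 22003.10 = 83.29 mm
y_c = 1444550.09 / 22003.10 = 65.65 mm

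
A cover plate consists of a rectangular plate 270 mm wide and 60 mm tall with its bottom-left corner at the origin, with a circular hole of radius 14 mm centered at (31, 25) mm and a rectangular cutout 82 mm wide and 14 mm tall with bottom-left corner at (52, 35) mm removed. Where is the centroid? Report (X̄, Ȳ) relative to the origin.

plate: A = 270 × 60 = 16200.00, centroid at (135.00, 30.00).
hole 1: A = −π·14² = -615.75, centroid at (31.00, 25.00).
hole 2: A = −(82 × 14) = -1148.00, centroid at (93.00, 42.00).
ΣA = 14436.25 mm²
ΣAX̄ = (16200.00)(135.00) + (-615.75)(31.00) + (-1148.00)(93.00) = 2061147.68 mm³
ΣAȲ = (16200.00)(30.00) + (-615.75)(25.00) + (-1148.00)(42.00) = 422390.20 mm³
X̄ = 2061147.68 / 14436.25 = 142.78 mm
Ȳ = 422390.20 / 14436.25 = 29.26 mm

X̄ = 142.78 mm, Ȳ = 29.26 mm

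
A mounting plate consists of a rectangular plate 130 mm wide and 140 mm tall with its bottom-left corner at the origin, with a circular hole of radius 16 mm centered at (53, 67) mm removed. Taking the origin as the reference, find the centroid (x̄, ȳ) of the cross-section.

plate: A = 130 × 140 = 18200.00, centroid at (65.00, 70.00).
hole: A = −π·16² = -804.25, centroid at (53.00, 67.00).
ΣA = 17395.75 mm²
ΣAx̄ = (18200.00)(65.00) + (-804.25)(53.00) = 1140374.87 mm³
ΣAȳ = (18200.00)(70.00) + (-804.25)(67.00) = 1220115.40 mm³
x̄ = 1140374.87 / 17395.75 = 65.55 mm
ȳ = 1220115.40 / 17395.75 = 70.14 mm

x̄ = 65.55 mm, ȳ = 70.14 mm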